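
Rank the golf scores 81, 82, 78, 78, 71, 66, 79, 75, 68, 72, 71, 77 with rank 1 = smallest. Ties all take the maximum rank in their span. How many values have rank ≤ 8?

7

Sorted (ascending): 66, 68, 71, 71, 72, 75, 77, 78, 78, 79, 81, 82
The 2 values of 71 occupy positions 3–4 → each gets rank 4.
The 2 values of 78 occupy positions 8–9 → each gets rank 9.
Ranks ≤ 8: {1, 2, 4, 4, 5, 6, 7} → 7 values.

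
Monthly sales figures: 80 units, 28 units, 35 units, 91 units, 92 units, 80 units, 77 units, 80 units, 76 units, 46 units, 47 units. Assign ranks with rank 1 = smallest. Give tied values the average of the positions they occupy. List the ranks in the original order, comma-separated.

8, 1, 2, 10, 11, 8, 6, 8, 5, 3, 4

Sorted (ascending): 28, 35, 46, 47, 76, 77, 80, 80, 80, 91, 92
The 3 values of 80 occupy positions 7–9 → average rank 8.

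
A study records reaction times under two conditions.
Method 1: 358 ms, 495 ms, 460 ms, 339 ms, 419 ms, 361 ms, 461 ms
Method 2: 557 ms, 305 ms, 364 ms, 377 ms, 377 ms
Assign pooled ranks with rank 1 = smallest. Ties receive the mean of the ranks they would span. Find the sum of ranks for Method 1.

Sorted (ascending): 305, 339, 358, 361, 364, 377, 377, 419, 460, 461, 495, 557
The 2 values of 377 occupy positions 6–7 → average rank (6+7)/2 = 6.5.
Method 1 values → pooled ranks: 358→3, 495→11, 460→9, 339→2, 419→8, 361→4, 461→10
Rank sum = 3 + 11 + 9 + 2 + 8 + 4 + 10 = 47

47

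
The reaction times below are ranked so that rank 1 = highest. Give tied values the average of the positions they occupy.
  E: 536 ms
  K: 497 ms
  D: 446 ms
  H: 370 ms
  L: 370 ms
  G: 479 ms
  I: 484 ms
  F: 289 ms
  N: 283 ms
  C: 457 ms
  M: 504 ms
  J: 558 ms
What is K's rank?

Sorted (descending): 558, 536, 504, 497, 484, 479, 457, 446, 370, 370, 289, 283
The 2 values of 370 occupy positions 9–10 → average rank (9+10)/2 = 9.5.
K has value 497 ms → rank 4.

4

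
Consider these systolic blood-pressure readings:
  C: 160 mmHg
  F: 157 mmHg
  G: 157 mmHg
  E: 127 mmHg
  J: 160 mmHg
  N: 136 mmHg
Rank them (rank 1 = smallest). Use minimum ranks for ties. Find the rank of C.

Sorted (ascending): 127, 136, 157, 157, 160, 160
The 2 values of 157 occupy positions 3–4 → each gets rank 3.
The 2 values of 160 occupy positions 5–6 → each gets rank 5.
C has value 160 mmHg → rank 5.

5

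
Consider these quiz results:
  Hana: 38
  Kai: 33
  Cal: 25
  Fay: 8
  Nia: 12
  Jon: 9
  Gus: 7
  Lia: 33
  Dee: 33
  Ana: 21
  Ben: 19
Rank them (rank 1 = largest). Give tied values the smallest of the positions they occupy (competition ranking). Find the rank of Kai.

Sorted (descending): 38, 33, 33, 33, 25, 21, 19, 12, 9, 8, 7
The 3 values of 33 occupy positions 2–4 → each gets rank 2.
Kai has value 33 → rank 2.

2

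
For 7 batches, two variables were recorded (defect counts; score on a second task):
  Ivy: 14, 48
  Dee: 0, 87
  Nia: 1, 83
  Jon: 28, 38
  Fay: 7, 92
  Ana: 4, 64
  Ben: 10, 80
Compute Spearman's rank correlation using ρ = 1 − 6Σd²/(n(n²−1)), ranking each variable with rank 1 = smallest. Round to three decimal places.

-0.714

Ranks of variable 1: 6, 1, 2, 7, 4, 3, 5
Ranks of variable 2: 2, 6, 5, 1, 7, 3, 4
d = r₁ − r₂: 4, -5, -3, 6, -3, 0, 1
d²: 16, 25, 9, 36, 9, 0, 1; Σd² = 96
ρ = 1 − 6·96/(7·48) = 1 − 576/336 = -0.714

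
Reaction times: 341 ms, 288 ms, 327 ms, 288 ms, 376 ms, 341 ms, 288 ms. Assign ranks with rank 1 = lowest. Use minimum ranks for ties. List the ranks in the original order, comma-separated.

5, 1, 4, 1, 7, 5, 1

Sorted (ascending): 288, 288, 288, 327, 341, 341, 376
The 3 values of 288 occupy positions 1–3 → each gets rank 1.
The 2 values of 341 occupy positions 5–6 → each gets rank 5.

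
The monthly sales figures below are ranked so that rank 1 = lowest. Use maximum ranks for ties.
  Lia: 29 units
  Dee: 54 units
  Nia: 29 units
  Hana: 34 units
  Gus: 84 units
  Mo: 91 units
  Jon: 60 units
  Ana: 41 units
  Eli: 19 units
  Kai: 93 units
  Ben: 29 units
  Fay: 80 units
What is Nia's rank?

Sorted (ascending): 19, 29, 29, 29, 34, 41, 54, 60, 80, 84, 91, 93
The 3 values of 29 occupy positions 2–4 → each gets rank 4.
Nia has value 29 units → rank 4.

4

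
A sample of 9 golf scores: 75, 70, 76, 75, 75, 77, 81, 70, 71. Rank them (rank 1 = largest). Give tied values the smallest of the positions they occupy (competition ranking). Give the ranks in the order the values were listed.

Sorted (descending): 81, 77, 76, 75, 75, 75, 71, 70, 70
The 3 values of 75 occupy positions 4–6 → each gets rank 4.
The 2 values of 70 occupy positions 8–9 → each gets rank 8.

4, 8, 3, 4, 4, 2, 1, 8, 7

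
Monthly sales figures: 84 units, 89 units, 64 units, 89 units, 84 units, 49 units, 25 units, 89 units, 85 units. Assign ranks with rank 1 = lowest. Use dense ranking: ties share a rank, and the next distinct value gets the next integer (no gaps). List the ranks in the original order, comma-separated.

4, 6, 3, 6, 4, 2, 1, 6, 5

Sorted (ascending): 25, 49, 64, 84, 84, 85, 89, 89, 89
The 2 values of 84 share dense rank 4.
The 3 values of 89 share dense rank 6.
Remaining distinct values take the next consecutive integers.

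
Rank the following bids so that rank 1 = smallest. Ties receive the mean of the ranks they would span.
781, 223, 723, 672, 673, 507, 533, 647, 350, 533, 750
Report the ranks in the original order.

Sorted (ascending): 223, 350, 507, 533, 533, 647, 672, 673, 723, 750, 781
The 2 values of 533 occupy positions 4–5 → average rank (4+5)/2 = 4.5.

11, 1, 9, 7, 8, 3, 4.5, 6, 2, 4.5, 10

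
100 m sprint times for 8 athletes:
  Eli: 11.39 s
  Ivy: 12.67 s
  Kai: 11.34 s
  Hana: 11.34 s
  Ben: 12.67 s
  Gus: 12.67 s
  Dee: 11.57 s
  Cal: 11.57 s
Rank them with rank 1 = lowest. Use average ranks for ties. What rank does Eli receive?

Sorted (ascending): 11.34, 11.34, 11.39, 11.57, 11.57, 12.67, 12.67, 12.67
The 2 values of 11.34 occupy positions 1–2 → average rank (1+2)/2 = 1.5.
The 2 values of 11.57 occupy positions 4–5 → average rank (4+5)/2 = 4.5.
The 3 values of 12.67 occupy positions 6–8 → average rank 7.
Eli has value 11.39 s → rank 3.

3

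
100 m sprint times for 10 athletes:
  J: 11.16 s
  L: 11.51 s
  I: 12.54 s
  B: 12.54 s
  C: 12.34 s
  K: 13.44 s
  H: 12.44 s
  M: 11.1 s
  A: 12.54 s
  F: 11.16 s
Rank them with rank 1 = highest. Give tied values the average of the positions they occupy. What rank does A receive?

3

Sorted (descending): 13.44, 12.54, 12.54, 12.54, 12.44, 12.34, 11.51, 11.16, 11.16, 11.1
The 3 values of 12.54 occupy positions 2–4 → average rank 3.
The 2 values of 11.16 occupy positions 8–9 → average rank (8+9)/2 = 8.5.
A has value 12.54 s → rank 3.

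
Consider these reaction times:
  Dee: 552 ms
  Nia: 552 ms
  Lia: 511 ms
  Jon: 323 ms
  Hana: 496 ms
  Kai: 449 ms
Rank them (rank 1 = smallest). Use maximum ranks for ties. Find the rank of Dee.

6

Sorted (ascending): 323, 449, 496, 511, 552, 552
The 2 values of 552 occupy positions 5–6 → each gets rank 6.
Dee has value 552 ms → rank 6.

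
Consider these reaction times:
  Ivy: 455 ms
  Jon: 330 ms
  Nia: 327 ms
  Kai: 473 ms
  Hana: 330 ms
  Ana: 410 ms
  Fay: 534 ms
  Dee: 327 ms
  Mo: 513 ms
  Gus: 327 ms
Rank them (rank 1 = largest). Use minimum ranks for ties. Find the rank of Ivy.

Sorted (descending): 534, 513, 473, 455, 410, 330, 330, 327, 327, 327
The 2 values of 330 occupy positions 6–7 → each gets rank 6.
The 3 values of 327 occupy positions 8–10 → each gets rank 8.
Ivy has value 455 ms → rank 4.

4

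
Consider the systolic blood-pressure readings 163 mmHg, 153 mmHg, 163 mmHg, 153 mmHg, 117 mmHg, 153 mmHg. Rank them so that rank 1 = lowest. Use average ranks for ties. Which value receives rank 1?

Sorted (ascending): 117, 153, 153, 153, 163, 163
The 3 values of 153 occupy positions 2–4 → average rank 3.
The 2 values of 163 occupy positions 5–6 → average rank (5+6)/2 = 5.5.
Rank 1 → value 117.

117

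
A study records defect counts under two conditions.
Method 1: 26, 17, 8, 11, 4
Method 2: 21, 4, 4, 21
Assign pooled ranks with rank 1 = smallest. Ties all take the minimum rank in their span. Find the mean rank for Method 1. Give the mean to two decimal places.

5.00

Sorted (ascending): 4, 4, 4, 8, 11, 17, 21, 21, 26
The 3 values of 4 occupy positions 1–3 → each gets rank 1.
The 2 values of 21 occupy positions 7–8 → each gets rank 7.
Method 1 values → pooled ranks: 26→9, 17→6, 8→4, 11→5, 4→1
Mean rank = (9 + 6 + 4 + 5 + 1) / 5 = 5.00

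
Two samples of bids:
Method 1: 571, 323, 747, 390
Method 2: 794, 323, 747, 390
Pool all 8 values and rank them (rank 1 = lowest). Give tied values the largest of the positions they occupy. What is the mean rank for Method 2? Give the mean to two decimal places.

5.25

Sorted (ascending): 323, 323, 390, 390, 571, 747, 747, 794
The 2 values of 323 occupy positions 1–2 → each gets rank 2.
The 2 values of 390 occupy positions 3–4 → each gets rank 4.
The 2 values of 747 occupy positions 6–7 → each gets rank 7.
Method 2 values → pooled ranks: 794→8, 323→2, 747→7, 390→4
Mean rank = (8 + 2 + 7 + 4) / 4 = 5.25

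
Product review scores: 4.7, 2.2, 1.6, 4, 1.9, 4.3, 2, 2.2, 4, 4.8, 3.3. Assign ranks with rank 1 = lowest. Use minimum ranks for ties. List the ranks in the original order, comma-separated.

Sorted (ascending): 1.6, 1.9, 2, 2.2, 2.2, 3.3, 4, 4, 4.3, 4.7, 4.8
The 2 values of 2.2 occupy positions 4–5 → each gets rank 4.
The 2 values of 4 occupy positions 7–8 → each gets rank 7.

10, 4, 1, 7, 2, 9, 3, 4, 7, 11, 6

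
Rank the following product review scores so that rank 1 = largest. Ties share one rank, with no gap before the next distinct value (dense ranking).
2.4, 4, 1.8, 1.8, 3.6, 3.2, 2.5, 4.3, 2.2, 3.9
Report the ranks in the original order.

Sorted (descending): 4.3, 4, 3.9, 3.6, 3.2, 2.5, 2.4, 2.2, 1.8, 1.8
The 2 values of 1.8 share dense rank 9.
Remaining distinct values take the next consecutive integers.

7, 2, 9, 9, 4, 5, 6, 1, 8, 3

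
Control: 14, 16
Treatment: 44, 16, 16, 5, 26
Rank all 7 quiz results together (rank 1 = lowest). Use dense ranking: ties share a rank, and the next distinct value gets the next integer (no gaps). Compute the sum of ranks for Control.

Sorted (ascending): 5, 14, 16, 16, 16, 26, 44
The 3 values of 16 share dense rank 3.
Remaining distinct values take the next consecutive integers.
Control values → pooled ranks: 14→2, 16→3
Rank sum = 2 + 3 = 5

5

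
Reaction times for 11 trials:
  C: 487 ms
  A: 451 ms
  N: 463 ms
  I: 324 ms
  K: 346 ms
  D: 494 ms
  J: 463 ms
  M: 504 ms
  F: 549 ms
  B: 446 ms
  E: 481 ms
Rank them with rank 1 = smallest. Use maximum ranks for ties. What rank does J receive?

6

Sorted (ascending): 324, 346, 446, 451, 463, 463, 481, 487, 494, 504, 549
The 2 values of 463 occupy positions 5–6 → each gets rank 6.
J has value 463 ms → rank 6.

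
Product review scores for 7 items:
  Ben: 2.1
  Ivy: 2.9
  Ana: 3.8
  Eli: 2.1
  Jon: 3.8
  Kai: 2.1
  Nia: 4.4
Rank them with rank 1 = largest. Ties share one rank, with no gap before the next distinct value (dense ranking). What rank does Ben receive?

Sorted (descending): 4.4, 3.8, 3.8, 2.9, 2.1, 2.1, 2.1
The 2 values of 3.8 share dense rank 2.
The 3 values of 2.1 share dense rank 4.
Remaining distinct values take the next consecutive integers.
Ben has value 2.1 → rank 4.

4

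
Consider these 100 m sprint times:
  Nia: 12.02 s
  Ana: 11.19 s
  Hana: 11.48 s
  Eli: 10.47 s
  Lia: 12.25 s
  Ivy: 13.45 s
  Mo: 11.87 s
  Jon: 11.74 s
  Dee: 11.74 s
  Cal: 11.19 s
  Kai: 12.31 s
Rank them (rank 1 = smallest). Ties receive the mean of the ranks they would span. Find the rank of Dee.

5.5

Sorted (ascending): 10.47, 11.19, 11.19, 11.48, 11.74, 11.74, 11.87, 12.02, 12.25, 12.31, 13.45
The 2 values of 11.19 occupy positions 2–3 → average rank (2+3)/2 = 2.5.
The 2 values of 11.74 occupy positions 5–6 → average rank (5+6)/2 = 5.5.
Dee has value 11.74 s → rank 5.5.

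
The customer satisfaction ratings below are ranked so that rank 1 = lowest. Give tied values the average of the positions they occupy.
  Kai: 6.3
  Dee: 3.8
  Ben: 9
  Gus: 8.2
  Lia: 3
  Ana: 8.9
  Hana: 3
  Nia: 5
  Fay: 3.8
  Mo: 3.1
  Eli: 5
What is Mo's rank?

Sorted (ascending): 3, 3, 3.1, 3.8, 3.8, 5, 5, 6.3, 8.2, 8.9, 9
The 2 values of 3 occupy positions 1–2 → average rank (1+2)/2 = 1.5.
The 2 values of 3.8 occupy positions 4–5 → average rank (4+5)/2 = 4.5.
The 2 values of 5 occupy positions 6–7 → average rank (6+7)/2 = 6.5.
Mo has value 3.1 → rank 3.

3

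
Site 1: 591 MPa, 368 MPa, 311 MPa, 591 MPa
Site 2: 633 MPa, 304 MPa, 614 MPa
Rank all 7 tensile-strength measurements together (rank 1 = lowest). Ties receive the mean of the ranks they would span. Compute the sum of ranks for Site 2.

Sorted (ascending): 304, 311, 368, 591, 591, 614, 633
The 2 values of 591 occupy positions 4–5 → average rank (4+5)/2 = 4.5.
Site 2 values → pooled ranks: 633→7, 304→1, 614→6
Rank sum = 7 + 1 + 6 = 14

14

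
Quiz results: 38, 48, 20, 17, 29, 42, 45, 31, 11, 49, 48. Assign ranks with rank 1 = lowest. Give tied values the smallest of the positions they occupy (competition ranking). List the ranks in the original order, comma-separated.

Sorted (ascending): 11, 17, 20, 29, 31, 38, 42, 45, 48, 48, 49
The 2 values of 48 occupy positions 9–10 → each gets rank 9.

6, 9, 3, 2, 4, 7, 8, 5, 1, 11, 9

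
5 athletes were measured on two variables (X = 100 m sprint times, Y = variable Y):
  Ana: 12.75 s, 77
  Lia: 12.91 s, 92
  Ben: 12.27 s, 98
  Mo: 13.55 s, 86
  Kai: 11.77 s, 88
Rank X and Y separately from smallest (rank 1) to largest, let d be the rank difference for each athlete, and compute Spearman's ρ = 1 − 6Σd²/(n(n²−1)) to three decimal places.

Ranks of variable 1: 3, 4, 2, 5, 1
Ranks of variable 2: 1, 4, 5, 2, 3
d = r₁ − r₂: 2, 0, -3, 3, -2
d²: 4, 0, 9, 9, 4; Σd² = 26
ρ = 1 − 6·26/(5·24) = 1 − 156/120 = -0.300

-0.300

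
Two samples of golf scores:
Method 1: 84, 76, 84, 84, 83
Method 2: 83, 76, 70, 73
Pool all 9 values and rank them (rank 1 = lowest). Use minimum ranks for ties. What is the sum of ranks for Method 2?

Sorted (ascending): 70, 73, 76, 76, 83, 83, 84, 84, 84
The 2 values of 76 occupy positions 3–4 → each gets rank 3.
The 2 values of 83 occupy positions 5–6 → each gets rank 5.
The 3 values of 84 occupy positions 7–9 → each gets rank 7.
Method 2 values → pooled ranks: 83→5, 76→3, 70→1, 73→2
Rank sum = 5 + 3 + 1 + 2 = 11

11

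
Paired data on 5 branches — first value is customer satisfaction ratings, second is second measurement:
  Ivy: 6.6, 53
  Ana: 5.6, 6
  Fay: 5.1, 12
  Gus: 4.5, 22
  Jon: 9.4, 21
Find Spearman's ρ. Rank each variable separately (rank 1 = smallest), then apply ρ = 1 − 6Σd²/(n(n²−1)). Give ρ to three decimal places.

0.100

Ranks of variable 1: 4, 3, 2, 1, 5
Ranks of variable 2: 5, 1, 2, 4, 3
d = r₁ − r₂: -1, 2, 0, -3, 2
d²: 1, 4, 0, 9, 4; Σd² = 18
ρ = 1 − 6·18/(5·24) = 1 − 108/120 = 0.100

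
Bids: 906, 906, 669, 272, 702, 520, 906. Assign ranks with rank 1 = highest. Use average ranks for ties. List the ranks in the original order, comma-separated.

Sorted (descending): 906, 906, 906, 702, 669, 520, 272
The 3 values of 906 occupy positions 1–3 → average rank 2.

2, 2, 5, 7, 4, 6, 2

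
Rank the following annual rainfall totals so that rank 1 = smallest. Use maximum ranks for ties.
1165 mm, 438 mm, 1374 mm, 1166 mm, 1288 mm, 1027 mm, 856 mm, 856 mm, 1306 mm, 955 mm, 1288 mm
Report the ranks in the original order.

Sorted (ascending): 438, 856, 856, 955, 1027, 1165, 1166, 1288, 1288, 1306, 1374
The 2 values of 856 occupy positions 2–3 → each gets rank 3.
The 2 values of 1288 occupy positions 8–9 → each gets rank 9.

6, 1, 11, 7, 9, 5, 3, 3, 10, 4, 9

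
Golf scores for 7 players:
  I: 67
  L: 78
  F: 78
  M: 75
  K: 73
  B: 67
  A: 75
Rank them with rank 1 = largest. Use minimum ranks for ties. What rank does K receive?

5

Sorted (descending): 78, 78, 75, 75, 73, 67, 67
The 2 values of 78 occupy positions 1–2 → each gets rank 1.
The 2 values of 75 occupy positions 3–4 → each gets rank 3.
The 2 values of 67 occupy positions 6–7 → each gets rank 6.
K has value 73 → rank 5.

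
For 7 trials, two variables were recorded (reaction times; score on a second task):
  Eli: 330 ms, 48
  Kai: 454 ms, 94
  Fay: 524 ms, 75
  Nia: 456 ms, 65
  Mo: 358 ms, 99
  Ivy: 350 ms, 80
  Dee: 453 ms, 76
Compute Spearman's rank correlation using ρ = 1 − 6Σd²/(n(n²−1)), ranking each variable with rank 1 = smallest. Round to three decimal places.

-0.036

Ranks of variable 1: 1, 5, 7, 6, 3, 2, 4
Ranks of variable 2: 1, 6, 3, 2, 7, 5, 4
d = r₁ − r₂: 0, -1, 4, 4, -4, -3, 0
d²: 0, 1, 16, 16, 16, 9, 0; Σd² = 58
ρ = 1 − 6·58/(7·48) = 1 − 348/336 = -0.036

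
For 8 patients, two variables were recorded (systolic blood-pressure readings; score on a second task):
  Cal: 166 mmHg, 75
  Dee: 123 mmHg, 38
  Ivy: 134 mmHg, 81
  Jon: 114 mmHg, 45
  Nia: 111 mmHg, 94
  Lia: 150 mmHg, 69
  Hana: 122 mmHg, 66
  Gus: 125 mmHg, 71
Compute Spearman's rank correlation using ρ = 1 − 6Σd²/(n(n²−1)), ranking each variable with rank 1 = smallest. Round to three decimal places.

0.143

Ranks of variable 1: 8, 4, 6, 2, 1, 7, 3, 5
Ranks of variable 2: 6, 1, 7, 2, 8, 4, 3, 5
d = r₁ − r₂: 2, 3, -1, 0, -7, 3, 0, 0
d²: 4, 9, 1, 0, 49, 9, 0, 0; Σd² = 72
ρ = 1 − 6·72/(8·63) = 1 − 432/504 = 0.143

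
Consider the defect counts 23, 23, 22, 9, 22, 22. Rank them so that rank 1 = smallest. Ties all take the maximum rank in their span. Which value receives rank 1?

9

Sorted (ascending): 9, 22, 22, 22, 23, 23
The 3 values of 22 occupy positions 2–4 → each gets rank 4.
The 2 values of 23 occupy positions 5–6 → each gets rank 6.
Rank 1 → value 9.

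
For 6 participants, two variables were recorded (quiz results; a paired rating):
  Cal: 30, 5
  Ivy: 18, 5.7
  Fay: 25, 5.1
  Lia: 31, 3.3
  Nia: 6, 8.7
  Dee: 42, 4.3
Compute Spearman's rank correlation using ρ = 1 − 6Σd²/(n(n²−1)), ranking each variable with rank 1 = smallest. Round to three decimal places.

-0.943

Ranks of variable 1: 4, 2, 3, 5, 1, 6
Ranks of variable 2: 3, 5, 4, 1, 6, 2
d = r₁ − r₂: 1, -3, -1, 4, -5, 4
d²: 1, 9, 1, 16, 25, 16; Σd² = 68
ρ = 1 − 6·68/(6·35) = 1 − 408/210 = -0.943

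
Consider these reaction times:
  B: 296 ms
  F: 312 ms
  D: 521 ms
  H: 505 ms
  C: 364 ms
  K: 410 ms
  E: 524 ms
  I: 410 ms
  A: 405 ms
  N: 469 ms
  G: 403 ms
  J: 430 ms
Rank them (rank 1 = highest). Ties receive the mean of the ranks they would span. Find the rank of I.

Sorted (descending): 524, 521, 505, 469, 430, 410, 410, 405, 403, 364, 312, 296
The 2 values of 410 occupy positions 6–7 → average rank (6+7)/2 = 6.5.
I has value 410 ms → rank 6.5.

6.5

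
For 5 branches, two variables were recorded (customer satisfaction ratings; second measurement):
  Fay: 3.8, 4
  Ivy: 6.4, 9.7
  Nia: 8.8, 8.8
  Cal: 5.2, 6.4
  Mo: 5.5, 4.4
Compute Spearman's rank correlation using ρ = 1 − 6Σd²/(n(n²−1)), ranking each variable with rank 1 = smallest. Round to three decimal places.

0.800

Ranks of variable 1: 1, 4, 5, 2, 3
Ranks of variable 2: 1, 5, 4, 3, 2
d = r₁ − r₂: 0, -1, 1, -1, 1
d²: 0, 1, 1, 1, 1; Σd² = 4
ρ = 1 − 6·4/(5·24) = 1 − 24/120 = 0.800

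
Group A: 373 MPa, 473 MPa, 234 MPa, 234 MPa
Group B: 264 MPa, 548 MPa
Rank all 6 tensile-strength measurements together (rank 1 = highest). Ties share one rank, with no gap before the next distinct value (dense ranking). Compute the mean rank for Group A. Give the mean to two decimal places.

Sorted (descending): 548, 473, 373, 264, 234, 234
The 2 values of 234 share dense rank 5.
Remaining distinct values take the next consecutive integers.
Group A values → pooled ranks: 373→3, 473→2, 234→5, 234→5
Mean rank = (3 + 2 + 5 + 5) / 4 = 3.75

3.75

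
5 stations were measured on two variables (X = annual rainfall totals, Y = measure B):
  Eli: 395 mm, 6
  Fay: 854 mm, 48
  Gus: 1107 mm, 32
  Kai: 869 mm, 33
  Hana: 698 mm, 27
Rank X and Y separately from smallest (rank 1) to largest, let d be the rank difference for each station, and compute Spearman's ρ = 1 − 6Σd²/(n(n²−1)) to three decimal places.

0.600

Ranks of variable 1: 1, 3, 5, 4, 2
Ranks of variable 2: 1, 5, 3, 4, 2
d = r₁ − r₂: 0, -2, 2, 0, 0
d²: 0, 4, 4, 0, 0; Σd² = 8
ρ = 1 − 6·8/(5·24) = 1 − 48/120 = 0.600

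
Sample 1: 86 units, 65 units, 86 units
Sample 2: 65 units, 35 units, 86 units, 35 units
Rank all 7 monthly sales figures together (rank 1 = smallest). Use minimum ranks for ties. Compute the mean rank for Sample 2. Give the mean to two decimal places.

2.50

Sorted (ascending): 35, 35, 65, 65, 86, 86, 86
The 2 values of 35 occupy positions 1–2 → each gets rank 1.
The 2 values of 65 occupy positions 3–4 → each gets rank 3.
The 3 values of 86 occupy positions 5–7 → each gets rank 5.
Sample 2 values → pooled ranks: 65→3, 35→1, 86→5, 35→1
Mean rank = (3 + 1 + 5 + 1) / 4 = 2.50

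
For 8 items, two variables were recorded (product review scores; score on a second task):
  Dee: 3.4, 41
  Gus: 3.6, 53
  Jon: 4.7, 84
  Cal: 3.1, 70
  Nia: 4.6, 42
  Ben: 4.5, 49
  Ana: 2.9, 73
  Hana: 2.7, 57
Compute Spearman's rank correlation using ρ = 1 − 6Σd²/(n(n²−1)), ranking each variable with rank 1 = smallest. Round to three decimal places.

-0.119

Ranks of variable 1: 4, 5, 8, 3, 7, 6, 2, 1
Ranks of variable 2: 1, 4, 8, 6, 2, 3, 7, 5
d = r₁ − r₂: 3, 1, 0, -3, 5, 3, -5, -4
d²: 9, 1, 0, 9, 25, 9, 25, 16; Σd² = 94
ρ = 1 − 6·94/(8·63) = 1 − 564/504 = -0.119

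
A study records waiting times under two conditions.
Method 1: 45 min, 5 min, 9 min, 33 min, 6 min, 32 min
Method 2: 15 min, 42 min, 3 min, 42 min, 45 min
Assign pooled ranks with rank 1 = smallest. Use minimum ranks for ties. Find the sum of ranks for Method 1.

Sorted (ascending): 3, 5, 6, 9, 15, 32, 33, 42, 42, 45, 45
The 2 values of 42 occupy positions 8–9 → each gets rank 8.
The 2 values of 45 occupy positions 10–11 → each gets rank 10.
Method 1 values → pooled ranks: 45→10, 5→2, 9→4, 33→7, 6→3, 32→6
Rank sum = 10 + 2 + 4 + 7 + 3 + 6 = 32

32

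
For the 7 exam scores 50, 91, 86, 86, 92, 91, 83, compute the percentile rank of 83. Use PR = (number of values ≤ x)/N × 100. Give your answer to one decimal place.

28.6

N = 7.
Strictly below 83: 1. Equal to 83: 1.
PR = 2/7 × 100 = 28.6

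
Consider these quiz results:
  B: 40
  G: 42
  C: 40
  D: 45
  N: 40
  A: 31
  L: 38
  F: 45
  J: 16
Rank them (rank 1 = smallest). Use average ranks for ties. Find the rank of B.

Sorted (ascending): 16, 31, 38, 40, 40, 40, 42, 45, 45
The 3 values of 40 occupy positions 4–6 → average rank 5.
The 2 values of 45 occupy positions 8–9 → average rank (8+9)/2 = 8.5.
B has value 40 → rank 5.

5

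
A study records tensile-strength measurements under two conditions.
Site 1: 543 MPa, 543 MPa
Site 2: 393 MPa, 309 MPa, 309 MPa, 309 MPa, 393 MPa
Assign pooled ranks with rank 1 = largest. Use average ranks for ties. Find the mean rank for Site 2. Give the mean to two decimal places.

5.00

Sorted (descending): 543, 543, 393, 393, 309, 309, 309
The 2 values of 543 occupy positions 1–2 → average rank (1+2)/2 = 1.5.
The 2 values of 393 occupy positions 3–4 → average rank (3+4)/2 = 3.5.
The 3 values of 309 occupy positions 5–7 → average rank 6.
Site 2 values → pooled ranks: 393→3.5, 309→6, 309→6, 309→6, 393→3.5
Mean rank = (3.5 + 6 + 6 + 6 + 3.5) / 5 = 5.00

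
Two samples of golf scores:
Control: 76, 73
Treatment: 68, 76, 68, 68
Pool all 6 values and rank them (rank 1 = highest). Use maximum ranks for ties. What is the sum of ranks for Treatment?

20

Sorted (descending): 76, 76, 73, 68, 68, 68
The 2 values of 76 occupy positions 1–2 → each gets rank 2.
The 3 values of 68 occupy positions 4–6 → each gets rank 6.
Treatment values → pooled ranks: 68→6, 76→2, 68→6, 68→6
Rank sum = 6 + 2 + 6 + 6 = 20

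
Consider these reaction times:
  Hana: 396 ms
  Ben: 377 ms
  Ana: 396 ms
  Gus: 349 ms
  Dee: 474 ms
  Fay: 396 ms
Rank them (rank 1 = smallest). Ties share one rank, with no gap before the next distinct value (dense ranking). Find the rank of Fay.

Sorted (ascending): 349, 377, 396, 396, 396, 474
The 3 values of 396 share dense rank 3.
Remaining distinct values take the next consecutive integers.
Fay has value 396 ms → rank 3.

3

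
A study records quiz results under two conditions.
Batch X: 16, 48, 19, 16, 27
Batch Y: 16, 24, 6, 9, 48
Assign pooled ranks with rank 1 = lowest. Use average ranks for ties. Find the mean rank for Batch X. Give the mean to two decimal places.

6.30

Sorted (ascending): 6, 9, 16, 16, 16, 19, 24, 27, 48, 48
The 3 values of 16 occupy positions 3–5 → average rank 4.
The 2 values of 48 occupy positions 9–10 → average rank (9+10)/2 = 9.5.
Batch X values → pooled ranks: 16→4, 48→9.5, 19→6, 16→4, 27→8
Mean rank = (4 + 9.5 + 6 + 4 + 8) / 5 = 6.30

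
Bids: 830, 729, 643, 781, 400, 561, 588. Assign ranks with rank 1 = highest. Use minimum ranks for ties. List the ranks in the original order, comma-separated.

Sorted (descending): 830, 781, 729, 643, 588, 561, 400
No ties — each value takes its position as its rank.

1, 3, 4, 2, 7, 6, 5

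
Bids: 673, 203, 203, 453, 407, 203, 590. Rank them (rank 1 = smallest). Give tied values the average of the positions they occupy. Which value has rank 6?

Sorted (ascending): 203, 203, 203, 407, 453, 590, 673
The 3 values of 203 occupy positions 1–3 → average rank 2.
Rank 6 → value 590.

590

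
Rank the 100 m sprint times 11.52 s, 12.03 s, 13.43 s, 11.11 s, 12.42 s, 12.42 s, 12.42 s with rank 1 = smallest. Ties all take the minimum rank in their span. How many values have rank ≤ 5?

Sorted (ascending): 11.11, 11.52, 12.03, 12.42, 12.42, 12.42, 13.43
The 3 values of 12.42 occupy positions 4–6 → each gets rank 4.
Ranks ≤ 5: {1, 2, 3, 4, 4, 4} → 6 values.

6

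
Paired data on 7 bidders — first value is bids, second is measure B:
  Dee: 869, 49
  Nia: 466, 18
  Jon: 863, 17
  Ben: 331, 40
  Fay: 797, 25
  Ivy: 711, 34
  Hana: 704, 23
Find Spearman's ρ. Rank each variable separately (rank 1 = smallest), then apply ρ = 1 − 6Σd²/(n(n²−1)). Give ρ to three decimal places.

0.071

Ranks of variable 1: 7, 2, 6, 1, 5, 4, 3
Ranks of variable 2: 7, 2, 1, 6, 4, 5, 3
d = r₁ − r₂: 0, 0, 5, -5, 1, -1, 0
d²: 0, 0, 25, 25, 1, 1, 0; Σd² = 52
ρ = 1 − 6·52/(7·48) = 1 − 312/336 = 0.071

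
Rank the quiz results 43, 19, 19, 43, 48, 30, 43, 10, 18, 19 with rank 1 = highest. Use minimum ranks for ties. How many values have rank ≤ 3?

4

Sorted (descending): 48, 43, 43, 43, 30, 19, 19, 19, 18, 10
The 3 values of 43 occupy positions 2–4 → each gets rank 2.
The 3 values of 19 occupy positions 6–8 → each gets rank 6.
Ranks ≤ 3: {1, 2, 2, 2} → 4 values.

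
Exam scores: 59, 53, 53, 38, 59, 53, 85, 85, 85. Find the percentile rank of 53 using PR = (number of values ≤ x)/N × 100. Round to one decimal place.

44.4

N = 9.
Strictly below 53: 1. Equal to 53: 3.
PR = 4/9 × 100 = 44.4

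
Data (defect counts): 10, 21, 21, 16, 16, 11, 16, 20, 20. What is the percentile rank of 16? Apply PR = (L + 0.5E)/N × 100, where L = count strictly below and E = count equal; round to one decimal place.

38.9

N = 9.
Strictly below 16: 2. Equal to 16: 3.
PR = (2 + 0.5·3)/9 × 100 = 38.9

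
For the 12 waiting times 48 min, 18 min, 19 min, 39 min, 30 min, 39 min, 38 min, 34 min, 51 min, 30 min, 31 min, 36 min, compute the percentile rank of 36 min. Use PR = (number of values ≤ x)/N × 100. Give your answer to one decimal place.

58.3

N = 12.
Strictly below 36: 6. Equal to 36: 1.
PR = 7/12 × 100 = 58.3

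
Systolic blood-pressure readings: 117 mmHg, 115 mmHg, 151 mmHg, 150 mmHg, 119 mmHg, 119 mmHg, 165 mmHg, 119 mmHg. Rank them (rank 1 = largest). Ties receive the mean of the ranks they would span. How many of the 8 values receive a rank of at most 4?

Sorted (descending): 165, 151, 150, 119, 119, 119, 117, 115
The 3 values of 119 occupy positions 4–6 → average rank 5.
Ranks ≤ 4: {1, 2, 3} → 3 values.

3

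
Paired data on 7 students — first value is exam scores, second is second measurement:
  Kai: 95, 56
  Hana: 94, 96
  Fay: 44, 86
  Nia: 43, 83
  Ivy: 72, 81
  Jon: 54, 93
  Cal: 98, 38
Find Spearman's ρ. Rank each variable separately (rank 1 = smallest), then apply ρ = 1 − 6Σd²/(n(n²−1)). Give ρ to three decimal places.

-0.500

Ranks of variable 1: 6, 5, 2, 1, 4, 3, 7
Ranks of variable 2: 2, 7, 5, 4, 3, 6, 1
d = r₁ − r₂: 4, -2, -3, -3, 1, -3, 6
d²: 16, 4, 9, 9, 1, 9, 36; Σd² = 84
ρ = 1 − 6·84/(7·48) = 1 − 504/336 = -0.500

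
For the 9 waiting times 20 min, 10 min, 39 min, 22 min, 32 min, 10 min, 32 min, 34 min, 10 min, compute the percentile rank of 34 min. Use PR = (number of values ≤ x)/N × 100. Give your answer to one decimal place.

N = 9.
Strictly below 34: 7. Equal to 34: 1.
PR = 8/9 × 100 = 88.9

88.9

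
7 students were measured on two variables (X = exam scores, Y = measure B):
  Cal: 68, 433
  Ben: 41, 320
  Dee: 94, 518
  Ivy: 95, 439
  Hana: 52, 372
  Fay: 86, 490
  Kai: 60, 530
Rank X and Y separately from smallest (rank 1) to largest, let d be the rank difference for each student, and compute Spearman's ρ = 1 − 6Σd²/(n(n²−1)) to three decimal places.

Ranks of variable 1: 4, 1, 6, 7, 2, 5, 3
Ranks of variable 2: 3, 1, 6, 4, 2, 5, 7
d = r₁ − r₂: 1, 0, 0, 3, 0, 0, -4
d²: 1, 0, 0, 9, 0, 0, 16; Σd² = 26
ρ = 1 − 6·26/(7·48) = 1 − 156/336 = 0.536

0.536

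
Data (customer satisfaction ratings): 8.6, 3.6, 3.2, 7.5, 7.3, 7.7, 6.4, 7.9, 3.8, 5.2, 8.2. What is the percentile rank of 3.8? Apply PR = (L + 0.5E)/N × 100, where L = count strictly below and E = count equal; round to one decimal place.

N = 11.
Strictly below 3.8: 2. Equal to 3.8: 1.
PR = (2 + 0.5·1)/11 × 100 = 22.7

22.7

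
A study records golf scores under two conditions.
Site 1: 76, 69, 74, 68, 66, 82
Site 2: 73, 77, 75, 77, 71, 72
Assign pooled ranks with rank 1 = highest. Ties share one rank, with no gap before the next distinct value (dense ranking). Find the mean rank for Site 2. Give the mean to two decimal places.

4.83

Sorted (descending): 82, 77, 77, 76, 75, 74, 73, 72, 71, 69, 68, 66
The 2 values of 77 share dense rank 2.
Remaining distinct values take the next consecutive integers.
Site 2 values → pooled ranks: 73→6, 77→2, 75→4, 77→2, 71→8, 72→7
Mean rank = (6 + 2 + 4 + 2 + 8 + 7) / 6 = 4.83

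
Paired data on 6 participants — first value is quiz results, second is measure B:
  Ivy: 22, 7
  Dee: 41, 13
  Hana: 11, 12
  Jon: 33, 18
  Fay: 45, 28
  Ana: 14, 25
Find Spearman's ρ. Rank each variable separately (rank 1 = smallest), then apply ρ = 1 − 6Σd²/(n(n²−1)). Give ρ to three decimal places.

0.486

Ranks of variable 1: 3, 5, 1, 4, 6, 2
Ranks of variable 2: 1, 3, 2, 4, 6, 5
d = r₁ − r₂: 2, 2, -1, 0, 0, -3
d²: 4, 4, 1, 0, 0, 9; Σd² = 18
ρ = 1 − 6·18/(6·35) = 1 − 108/210 = 0.486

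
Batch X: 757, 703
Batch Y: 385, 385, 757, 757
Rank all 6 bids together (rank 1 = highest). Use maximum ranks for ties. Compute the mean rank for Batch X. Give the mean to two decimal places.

3.50

Sorted (descending): 757, 757, 757, 703, 385, 385
The 3 values of 757 occupy positions 1–3 → each gets rank 3.
The 2 values of 385 occupy positions 5–6 → each gets rank 6.
Batch X values → pooled ranks: 757→3, 703→4
Mean rank = (3 + 4) / 2 = 3.50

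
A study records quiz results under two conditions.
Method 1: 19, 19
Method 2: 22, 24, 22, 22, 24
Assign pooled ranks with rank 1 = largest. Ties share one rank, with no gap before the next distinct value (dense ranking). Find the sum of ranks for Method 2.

8

Sorted (descending): 24, 24, 22, 22, 22, 19, 19
The 2 values of 24 share dense rank 1.
The 3 values of 22 share dense rank 2.
The 2 values of 19 share dense rank 3.
Method 2 values → pooled ranks: 22→2, 24→1, 22→2, 22→2, 24→1
Rank sum = 2 + 1 + 2 + 2 + 1 = 8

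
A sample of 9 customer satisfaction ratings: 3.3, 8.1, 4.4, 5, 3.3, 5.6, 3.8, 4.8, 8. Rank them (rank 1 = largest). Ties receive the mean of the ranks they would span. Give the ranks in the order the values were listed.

Sorted (descending): 8.1, 8, 5.6, 5, 4.8, 4.4, 3.8, 3.3, 3.3
The 2 values of 3.3 occupy positions 8–9 → average rank (8+9)/2 = 8.5.

8.5, 1, 6, 4, 8.5, 3, 7, 5, 2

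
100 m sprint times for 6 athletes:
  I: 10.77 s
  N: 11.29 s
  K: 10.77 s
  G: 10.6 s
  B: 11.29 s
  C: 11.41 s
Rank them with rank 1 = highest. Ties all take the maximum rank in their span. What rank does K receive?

Sorted (descending): 11.41, 11.29, 11.29, 10.77, 10.77, 10.6
The 2 values of 11.29 occupy positions 2–3 → each gets rank 3.
The 2 values of 10.77 occupy positions 4–5 → each gets rank 5.
K has value 10.77 s → rank 5.

5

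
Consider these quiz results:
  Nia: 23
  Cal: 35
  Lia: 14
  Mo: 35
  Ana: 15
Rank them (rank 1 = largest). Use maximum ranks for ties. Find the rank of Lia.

5

Sorted (descending): 35, 35, 23, 15, 14
The 2 values of 35 occupy positions 1–2 → each gets rank 2.
Lia has value 14 → rank 5.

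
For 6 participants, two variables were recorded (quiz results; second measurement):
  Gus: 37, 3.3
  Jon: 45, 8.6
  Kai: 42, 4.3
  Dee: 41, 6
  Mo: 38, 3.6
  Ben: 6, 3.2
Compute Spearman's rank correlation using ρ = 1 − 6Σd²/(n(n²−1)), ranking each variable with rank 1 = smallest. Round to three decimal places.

Ranks of variable 1: 2, 6, 5, 4, 3, 1
Ranks of variable 2: 2, 6, 4, 5, 3, 1
d = r₁ − r₂: 0, 0, 1, -1, 0, 0
d²: 0, 0, 1, 1, 0, 0; Σd² = 2
ρ = 1 − 6·2/(6·35) = 1 − 12/210 = 0.943

0.943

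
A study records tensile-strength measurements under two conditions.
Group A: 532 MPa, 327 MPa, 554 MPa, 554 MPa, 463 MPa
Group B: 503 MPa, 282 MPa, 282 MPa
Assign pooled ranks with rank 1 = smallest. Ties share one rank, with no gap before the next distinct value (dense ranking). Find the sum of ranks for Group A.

22

Sorted (ascending): 282, 282, 327, 463, 503, 532, 554, 554
The 2 values of 282 share dense rank 1.
The 2 values of 554 share dense rank 6.
Remaining distinct values take the next consecutive integers.
Group A values → pooled ranks: 532→5, 327→2, 554→6, 554→6, 463→3
Rank sum = 5 + 2 + 6 + 6 + 3 = 22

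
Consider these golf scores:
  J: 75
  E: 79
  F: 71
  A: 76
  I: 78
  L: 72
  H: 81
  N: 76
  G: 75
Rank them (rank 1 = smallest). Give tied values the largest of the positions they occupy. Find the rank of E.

8

Sorted (ascending): 71, 72, 75, 75, 76, 76, 78, 79, 81
The 2 values of 75 occupy positions 3–4 → each gets rank 4.
The 2 values of 76 occupy positions 5–6 → each gets rank 6.
E has value 79 → rank 8.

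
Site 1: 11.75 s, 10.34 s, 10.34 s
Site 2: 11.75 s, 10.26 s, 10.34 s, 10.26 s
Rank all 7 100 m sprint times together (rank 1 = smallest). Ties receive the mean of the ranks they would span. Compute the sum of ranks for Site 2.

Sorted (ascending): 10.26, 10.26, 10.34, 10.34, 10.34, 11.75, 11.75
The 2 values of 10.26 occupy positions 1–2 → average rank (1+2)/2 = 1.5.
The 3 values of 10.34 occupy positions 3–5 → average rank 4.
The 2 values of 11.75 occupy positions 6–7 → average rank (6+7)/2 = 6.5.
Site 2 values → pooled ranks: 11.75→6.5, 10.26→1.5, 10.34→4, 10.26→1.5
Rank sum = 6.5 + 1.5 + 4 + 1.5 = 13.5

13.5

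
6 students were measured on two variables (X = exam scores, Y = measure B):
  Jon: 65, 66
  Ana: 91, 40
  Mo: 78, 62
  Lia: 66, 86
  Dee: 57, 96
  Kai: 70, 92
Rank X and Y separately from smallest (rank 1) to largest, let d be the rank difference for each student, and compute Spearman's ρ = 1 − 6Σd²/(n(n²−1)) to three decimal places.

Ranks of variable 1: 2, 6, 5, 3, 1, 4
Ranks of variable 2: 3, 1, 2, 4, 6, 5
d = r₁ − r₂: -1, 5, 3, -1, -5, -1
d²: 1, 25, 9, 1, 25, 1; Σd² = 62
ρ = 1 − 6·62/(6·35) = 1 − 372/210 = -0.771

-0.771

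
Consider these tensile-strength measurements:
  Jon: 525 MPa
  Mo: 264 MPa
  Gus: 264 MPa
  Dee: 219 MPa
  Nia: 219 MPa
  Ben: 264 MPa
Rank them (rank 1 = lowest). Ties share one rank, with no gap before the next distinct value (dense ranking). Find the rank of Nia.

Sorted (ascending): 219, 219, 264, 264, 264, 525
The 2 values of 219 share dense rank 1.
The 3 values of 264 share dense rank 2.
Remaining distinct values take the next consecutive integers.
Nia has value 219 MPa → rank 1.

1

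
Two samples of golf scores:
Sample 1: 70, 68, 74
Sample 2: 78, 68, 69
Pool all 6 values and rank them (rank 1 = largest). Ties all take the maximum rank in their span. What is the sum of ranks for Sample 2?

11

Sorted (descending): 78, 74, 70, 69, 68, 68
The 2 values of 68 occupy positions 5–6 → each gets rank 6.
Sample 2 values → pooled ranks: 78→1, 68→6, 69→4
Rank sum = 1 + 6 + 4 = 11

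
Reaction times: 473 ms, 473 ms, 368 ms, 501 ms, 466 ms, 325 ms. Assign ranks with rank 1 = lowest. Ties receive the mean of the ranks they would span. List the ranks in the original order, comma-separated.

4.5, 4.5, 2, 6, 3, 1

Sorted (ascending): 325, 368, 466, 473, 473, 501
The 2 values of 473 occupy positions 4–5 → average rank (4+5)/2 = 4.5.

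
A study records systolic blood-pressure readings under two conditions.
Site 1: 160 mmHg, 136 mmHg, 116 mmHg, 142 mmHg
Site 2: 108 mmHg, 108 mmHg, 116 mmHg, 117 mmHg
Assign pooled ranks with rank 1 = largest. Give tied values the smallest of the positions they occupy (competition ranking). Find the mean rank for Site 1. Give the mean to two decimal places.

Sorted (descending): 160, 142, 136, 117, 116, 116, 108, 108
The 2 values of 116 occupy positions 5–6 → each gets rank 5.
The 2 values of 108 occupy positions 7–8 → each gets rank 7.
Site 1 values → pooled ranks: 160→1, 136→3, 116→5, 142→2
Mean rank = (1 + 3 + 5 + 2) / 4 = 2.75

2.75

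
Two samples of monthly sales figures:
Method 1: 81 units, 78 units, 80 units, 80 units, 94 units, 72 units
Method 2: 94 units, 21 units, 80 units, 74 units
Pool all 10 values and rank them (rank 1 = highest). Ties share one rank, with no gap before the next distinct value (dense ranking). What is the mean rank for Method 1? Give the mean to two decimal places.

3.17

Sorted (descending): 94, 94, 81, 80, 80, 80, 78, 74, 72, 21
The 2 values of 94 share dense rank 1.
The 3 values of 80 share dense rank 3.
Remaining distinct values take the next consecutive integers.
Method 1 values → pooled ranks: 81→2, 78→4, 80→3, 80→3, 94→1, 72→6
Mean rank = (2 + 4 + 3 + 3 + 1 + 6) / 6 = 3.17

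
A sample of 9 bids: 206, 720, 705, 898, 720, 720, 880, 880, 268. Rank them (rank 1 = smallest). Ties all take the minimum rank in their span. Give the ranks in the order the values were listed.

Sorted (ascending): 206, 268, 705, 720, 720, 720, 880, 880, 898
The 3 values of 720 occupy positions 4–6 → each gets rank 4.
The 2 values of 880 occupy positions 7–8 → each gets rank 7.

1, 4, 3, 9, 4, 4, 7, 7, 2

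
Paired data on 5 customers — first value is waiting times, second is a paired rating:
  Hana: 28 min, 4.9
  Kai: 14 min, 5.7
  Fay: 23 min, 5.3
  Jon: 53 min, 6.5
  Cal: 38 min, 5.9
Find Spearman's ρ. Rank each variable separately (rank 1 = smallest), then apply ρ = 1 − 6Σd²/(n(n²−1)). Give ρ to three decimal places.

Ranks of variable 1: 3, 1, 2, 5, 4
Ranks of variable 2: 1, 3, 2, 5, 4
d = r₁ − r₂: 2, -2, 0, 0, 0
d²: 4, 4, 0, 0, 0; Σd² = 8
ρ = 1 − 6·8/(5·24) = 1 − 48/120 = 0.600

0.600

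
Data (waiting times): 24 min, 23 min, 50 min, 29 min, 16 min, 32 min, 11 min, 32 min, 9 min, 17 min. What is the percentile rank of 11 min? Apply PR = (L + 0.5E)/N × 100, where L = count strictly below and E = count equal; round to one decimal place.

15.0

N = 10.
Strictly below 11: 1. Equal to 11: 1.
PR = (1 + 0.5·1)/10 × 100 = 15.0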